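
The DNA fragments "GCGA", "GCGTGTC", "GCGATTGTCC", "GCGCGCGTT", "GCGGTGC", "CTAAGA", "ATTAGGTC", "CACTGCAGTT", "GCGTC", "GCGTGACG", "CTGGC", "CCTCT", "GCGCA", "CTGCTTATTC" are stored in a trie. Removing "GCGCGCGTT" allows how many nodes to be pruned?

5

A node on "GCGCGCGTT"'s path can go only if nothing else ends at it or branches off below it.
The suffix "GCGTT" (5 nodes) is used only by "GCGCGCGTT"; the node for "GCGC" still has the child "A", so pruning stops there.
Nodes removed: 5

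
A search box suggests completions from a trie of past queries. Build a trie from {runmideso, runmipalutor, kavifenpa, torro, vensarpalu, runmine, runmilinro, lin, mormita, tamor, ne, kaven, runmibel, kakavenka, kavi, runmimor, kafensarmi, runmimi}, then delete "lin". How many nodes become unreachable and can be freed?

A node on "lin"'s path can go only if nothing else ends at it or branches off below it.
No other word shares any prefix with "lin", so all 3 of its nodes go.
Nodes removed: 3

3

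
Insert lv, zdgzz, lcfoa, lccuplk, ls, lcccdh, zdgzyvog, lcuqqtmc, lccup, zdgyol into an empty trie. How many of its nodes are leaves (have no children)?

A leaf is a node with no children — equivalently, the end of a word that is not a proper prefix of any other stored word.
Those words: "lcccdh", "lccuplk", "lcfoa", "lcuqqtmc", "ls", "lv", "zdgyol", "zdgzyvog", "zdgzz"
Leaf count: 9

9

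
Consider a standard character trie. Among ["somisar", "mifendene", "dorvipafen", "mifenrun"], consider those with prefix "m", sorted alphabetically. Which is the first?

Filter for "m…" and sort: "mifendene", "mifenrun"
Position 1: mifendene

mifendene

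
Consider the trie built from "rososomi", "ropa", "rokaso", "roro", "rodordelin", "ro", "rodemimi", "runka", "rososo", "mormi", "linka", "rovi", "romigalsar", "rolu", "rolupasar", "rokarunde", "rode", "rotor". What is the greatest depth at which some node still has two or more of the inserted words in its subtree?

6

The deepest shared node is where two words last agree before diverging.
"rososo" and "rososomi" agree on "rososo" (6 characters) before diverging; nothing deeper is shared.
Longest shared-prefix length: 6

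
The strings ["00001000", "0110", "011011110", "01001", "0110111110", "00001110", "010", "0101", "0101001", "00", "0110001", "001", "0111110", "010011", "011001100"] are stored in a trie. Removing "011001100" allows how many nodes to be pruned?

4

After clearing the end-marker at "011001100", prune upward until reaching a node still needed by another word.
The suffix "1100" (4 nodes) is used only by "011001100"; the node for "01100" still has the child "0", so pruning stops there.
Nodes removed: 4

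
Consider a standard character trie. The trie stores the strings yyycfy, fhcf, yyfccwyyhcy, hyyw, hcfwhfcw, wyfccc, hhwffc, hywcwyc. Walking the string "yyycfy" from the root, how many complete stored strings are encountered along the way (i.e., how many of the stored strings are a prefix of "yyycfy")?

1

Walk "yyycfy" from the root; an end-of-word marker is hit whenever a stored word is a prefix of "yyycfy".
Prefixes of the query that are stored words: "yyycfy"
Count: 1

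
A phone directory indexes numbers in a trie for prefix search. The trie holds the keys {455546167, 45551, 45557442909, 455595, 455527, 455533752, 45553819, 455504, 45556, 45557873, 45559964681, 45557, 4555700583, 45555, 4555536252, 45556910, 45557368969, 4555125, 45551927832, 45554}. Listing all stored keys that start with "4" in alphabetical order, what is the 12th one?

Words with prefix "4", in lexicographic order: "455504", "45551", "4555125", "45551927832", "455527", "455533752", "45553819", "45554", "455546167", "45555", "4555536252", "45556", "45556910", "45557", "4555700583", "45557368969", "45557442909", "45557873", "455595", "45559964681"
Position 12: 45556

45556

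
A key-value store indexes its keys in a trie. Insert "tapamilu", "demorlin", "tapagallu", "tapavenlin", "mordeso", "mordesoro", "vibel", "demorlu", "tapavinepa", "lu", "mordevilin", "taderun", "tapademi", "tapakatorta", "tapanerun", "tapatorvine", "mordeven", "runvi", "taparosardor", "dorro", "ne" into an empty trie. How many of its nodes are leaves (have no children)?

Leaves are exactly the stored words that no other stored word extends.
Those words: "demorlin", "demorlu", "dorro", "lu", "mordesoro", "mordeven", "mordevilin", "ne", "runvi", "taderun", "tapademi", "tapagallu", "tapakatorta", "tapamilu", "tapanerun", "taparosardor", "tapatorvine", "tapavenlin", "tapavinepa", "vibel"
Leaf count: 20

20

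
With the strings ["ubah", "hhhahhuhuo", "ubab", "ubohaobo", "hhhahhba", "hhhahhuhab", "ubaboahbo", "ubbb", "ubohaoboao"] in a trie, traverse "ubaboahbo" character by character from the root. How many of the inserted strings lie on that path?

2

Walk "ubaboahbo" from the root; an end-of-word marker is hit whenever a stored word is a prefix of "ubaboahbo".
Prefixes of the query that are stored words: "ubab", "ubaboahbo"
Count: 2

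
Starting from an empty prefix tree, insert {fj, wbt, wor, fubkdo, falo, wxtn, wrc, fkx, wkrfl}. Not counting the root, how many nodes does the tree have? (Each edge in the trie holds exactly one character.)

26

Trace insertions, counting only characters that open a new branch:
  "fj" → 2 new (f, j)
  "wbt" → 3 new (w, b, t)
  "wor" → prefix "w" already present; 2 new (o, r)
  "fubkdo" → prefix "f" already present; 5 new (u, b, k, d, o)
  "falo" → prefix "f" already present; 3 new (a, l, o)
  "wxtn" → prefix "w" already present; 3 new (x, t, n)
  "wrc" → prefix "w" already present; 2 new (r, c)
  "fkx" → prefix "f" already present; 2 new (k, x)
  "wkrfl" → prefix "w" already present; 4 new (k, r, f, l)
Total nodes = 2 + 3 + 2 + 5 + 3 + 3 + 2 + 2 + 4 = 26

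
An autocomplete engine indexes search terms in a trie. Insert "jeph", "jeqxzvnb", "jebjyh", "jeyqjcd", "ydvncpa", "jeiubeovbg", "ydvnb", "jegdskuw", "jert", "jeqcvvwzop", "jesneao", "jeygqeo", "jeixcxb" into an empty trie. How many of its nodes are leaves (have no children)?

Leaves are exactly the stored words that no other stored word extends.
Those words: "jebjyh", "jegdskuw", "jeiubeovbg", "jeixcxb", "jeph", "jeqcvvwzop", "jeqxzvnb", "jert", "jesneao", "jeygqeo", "jeyqjcd", "ydvnb", "ydvncpa"
Leaf count: 13

13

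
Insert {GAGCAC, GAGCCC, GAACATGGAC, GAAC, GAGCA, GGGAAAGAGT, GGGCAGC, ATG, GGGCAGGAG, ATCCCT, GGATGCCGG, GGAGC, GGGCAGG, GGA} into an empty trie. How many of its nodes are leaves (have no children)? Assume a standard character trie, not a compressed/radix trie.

A leaf is a node with no children — equivalently, the end of a word that is not a proper prefix of any other stored word.
Those words: "ATCCCT", "ATG", "GAACATGGAC", "GAGCAC", "GAGCCC", "GGAGC", "GGATGCCGG", "GGGAAAGAGT", "GGGCAGC", "GGGCAGGAG"
Leaf count: 10

10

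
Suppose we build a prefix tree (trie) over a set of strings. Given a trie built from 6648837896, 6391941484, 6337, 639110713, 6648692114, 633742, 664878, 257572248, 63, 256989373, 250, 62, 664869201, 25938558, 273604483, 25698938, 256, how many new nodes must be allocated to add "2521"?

Walking "2521" from the root, the first 2 characters ("25") follow existing edges; "2" is the first miss.
New nodes needed: |"2521"| − 2 = 4 − 2 = 2.

2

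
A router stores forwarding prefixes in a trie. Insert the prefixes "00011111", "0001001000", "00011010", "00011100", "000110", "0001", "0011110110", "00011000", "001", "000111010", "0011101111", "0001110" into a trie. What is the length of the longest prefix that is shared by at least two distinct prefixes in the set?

Look for the deepest trie node that still has at least two words in its subtree.
"0001110" and "00011100" agree on "0001110" (7 characters) before diverging; nothing deeper is shared.
Longest shared-prefix length: 7

7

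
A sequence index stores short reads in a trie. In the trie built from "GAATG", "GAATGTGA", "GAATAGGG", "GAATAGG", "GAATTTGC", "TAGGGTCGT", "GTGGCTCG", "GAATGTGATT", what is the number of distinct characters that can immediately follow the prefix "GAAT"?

3

Follow the path "GAAT" to its node, then look at its outgoing edges.
Distinct next characters after "GAAT": A, G, T.
That node has 3 child edges.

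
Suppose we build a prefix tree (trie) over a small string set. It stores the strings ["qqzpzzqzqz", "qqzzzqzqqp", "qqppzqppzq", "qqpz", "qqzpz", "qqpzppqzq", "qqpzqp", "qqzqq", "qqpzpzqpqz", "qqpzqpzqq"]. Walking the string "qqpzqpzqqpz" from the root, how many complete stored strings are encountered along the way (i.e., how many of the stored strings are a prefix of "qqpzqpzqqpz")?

3

Walk "qqpzqpzqqpz" from the root; an end-of-word marker is hit whenever a stored word is a prefix of "qqpzqpzqqpz".
Prefixes of the query that are stored words: "qqpz", "qqpzqp", "qqpzqpzqq"
Count: 3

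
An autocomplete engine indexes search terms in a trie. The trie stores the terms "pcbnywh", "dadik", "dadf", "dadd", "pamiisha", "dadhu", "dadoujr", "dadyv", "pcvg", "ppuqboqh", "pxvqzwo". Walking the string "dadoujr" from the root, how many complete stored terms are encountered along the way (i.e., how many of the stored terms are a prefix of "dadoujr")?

1

Traverse "dadoujr" character by character; count nodes along the way that are marked as word ends.
Prefixes of the query that are stored words: "dadoujr"
Count: 1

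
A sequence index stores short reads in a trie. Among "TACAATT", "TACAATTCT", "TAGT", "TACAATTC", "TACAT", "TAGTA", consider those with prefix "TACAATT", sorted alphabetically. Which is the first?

TACAATT

Filter for "TACAATT…" and sort: "TACAATT", "TACAATTC", "TACAATTCT"
Position 1: TACAATT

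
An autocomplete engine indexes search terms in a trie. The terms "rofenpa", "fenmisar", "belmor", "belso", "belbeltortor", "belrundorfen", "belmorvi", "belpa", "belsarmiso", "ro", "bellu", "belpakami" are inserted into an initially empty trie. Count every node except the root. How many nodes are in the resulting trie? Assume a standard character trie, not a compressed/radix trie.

57

For each word, the new-node count is its length minus the longest prefix already in the trie:
  "rofenpa" → 7 new (r, o, f, e, n, p, a)
  "fenmisar" → 8 new (f, e, n, m, i, s, a, r)
  "belmor" → 6 new (b, e, l, m, o, r)
  "belso" → prefix "bel" already present; 2 new (s, o)
  "belbeltortor" → prefix "bel" already present; 9 new (b, e, l, t, o, r, t, o, r)
  "belrundorfen" → prefix "bel" already present; 9 new (r, u, n, d, o, r, f, e, n)
  "belmorvi" → prefix "belmor" already present; 2 new (v, i)
  "belpa" → prefix "bel" already present; 2 new (p, a)
  "belsarmiso" → prefix "bels" already present; 6 new (a, r, m, i, s, o)
  "ro" → prefix "ro" already present; 0 new (none)
  "bellu" → prefix "bel" already present; 2 new (l, u)
  "belpakami" → prefix "belpa" already present; 4 new (k, a, m, i)
Total nodes = 7 + 8 + 6 + 2 + 9 + 9 + 2 + 2 + 6 + 0 + 2 + 4 = 57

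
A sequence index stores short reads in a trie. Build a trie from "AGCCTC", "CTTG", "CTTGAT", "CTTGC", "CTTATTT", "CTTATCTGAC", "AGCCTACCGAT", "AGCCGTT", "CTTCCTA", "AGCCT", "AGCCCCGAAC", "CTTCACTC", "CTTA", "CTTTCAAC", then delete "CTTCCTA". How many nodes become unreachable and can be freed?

3

After clearing the end-marker at "CTTCCTA", prune upward until reaching a node still needed by another word.
The suffix "CTA" (3 nodes) is used only by "CTTCCTA"; the node for "CTTC" still has the child "A", so pruning stops there.
Nodes removed: 3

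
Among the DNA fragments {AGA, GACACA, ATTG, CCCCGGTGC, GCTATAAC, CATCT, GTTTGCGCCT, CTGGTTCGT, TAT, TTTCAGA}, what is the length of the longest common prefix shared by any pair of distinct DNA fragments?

1

Equivalently: take the maximum, over all pairs, of their longest common prefix length.
e.g. "AGA" and "ATTG" share the prefix "A" of length 1; no pair shares a longer one.
Longest shared-prefix length: 1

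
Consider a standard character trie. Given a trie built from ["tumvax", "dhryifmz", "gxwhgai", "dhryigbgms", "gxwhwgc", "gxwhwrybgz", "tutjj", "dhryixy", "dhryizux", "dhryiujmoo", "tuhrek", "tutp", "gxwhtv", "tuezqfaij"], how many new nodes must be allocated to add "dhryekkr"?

"dhry" is already a path in the trie; the remaining "ekkr" must be added.
New nodes needed: |"dhryekkr"| − 4 = 8 − 4 = 4.

4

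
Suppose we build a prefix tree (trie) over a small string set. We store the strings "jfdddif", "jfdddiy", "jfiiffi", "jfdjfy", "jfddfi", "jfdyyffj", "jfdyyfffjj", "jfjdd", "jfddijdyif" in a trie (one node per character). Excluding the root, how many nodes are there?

35

Trace insertions, counting only characters that open a new branch:
  "jfdddif" → 7 new (j, f, d, d, d, i, f)
  "jfdddiy" → prefix "jfdddi" already present; 1 new (y)
  "jfiiffi" → prefix "jf" already present; 5 new (i, i, f, f, i)
  "jfdjfy" → prefix "jfd" already present; 3 new (j, f, y)
  "jfddfi" → prefix "jfdd" already present; 2 new (f, i)
  "jfdyyffj" → prefix "jfd" already present; 5 new (y, y, f, f, j)
  "jfdyyfffjj" → prefix "jfdyyff" already present; 3 new (f, j, j)
  "jfjdd" → prefix "jf" already present; 3 new (j, d, d)
  "jfddijdyif" → prefix "jfdd" already present; 6 new (i, j, d, y, i, f)
Total nodes = 7 + 1 + 5 + 3 + 2 + 5 + 3 + 3 + 6 = 35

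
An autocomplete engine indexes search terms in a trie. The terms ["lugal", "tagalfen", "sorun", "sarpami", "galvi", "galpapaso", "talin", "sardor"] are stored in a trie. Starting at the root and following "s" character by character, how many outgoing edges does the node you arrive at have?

Walk "s" from the root, arriving at one node.
Distinct next characters after "s": a, o.
That node has 2 child edges.

2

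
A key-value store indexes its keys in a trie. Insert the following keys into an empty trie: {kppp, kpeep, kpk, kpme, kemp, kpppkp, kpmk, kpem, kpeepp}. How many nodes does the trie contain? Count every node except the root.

Count nodes per top-level branch (shared prefixes stored once):
  'k'-branch (kemp, kpeep, kpeepp, kpem, kpk, kpme, kpmk, kppp, kpppkp): 18 nodes
Sum: 18

18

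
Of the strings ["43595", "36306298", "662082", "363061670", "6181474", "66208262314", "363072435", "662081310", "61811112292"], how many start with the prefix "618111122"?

Filter for entries beginning with "618111122":
Words under "618111122": 61811112292
Count: 1

1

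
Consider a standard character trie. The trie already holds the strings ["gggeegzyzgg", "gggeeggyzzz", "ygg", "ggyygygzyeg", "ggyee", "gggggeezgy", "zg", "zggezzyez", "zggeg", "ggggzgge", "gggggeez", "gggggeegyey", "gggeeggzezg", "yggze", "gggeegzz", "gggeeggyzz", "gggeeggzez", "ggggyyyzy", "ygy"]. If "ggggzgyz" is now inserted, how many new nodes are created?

"ggggzg" is already a path in the trie; the remaining "yz" must be added.
So 8 − 6 = 2 new nodes.

2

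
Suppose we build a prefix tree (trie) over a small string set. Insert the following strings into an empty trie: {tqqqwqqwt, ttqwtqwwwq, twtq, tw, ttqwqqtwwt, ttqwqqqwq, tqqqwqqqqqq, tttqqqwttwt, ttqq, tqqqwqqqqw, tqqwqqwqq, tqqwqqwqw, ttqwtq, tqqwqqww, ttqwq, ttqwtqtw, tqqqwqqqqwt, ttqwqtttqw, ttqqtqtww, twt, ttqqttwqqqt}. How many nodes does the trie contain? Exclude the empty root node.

72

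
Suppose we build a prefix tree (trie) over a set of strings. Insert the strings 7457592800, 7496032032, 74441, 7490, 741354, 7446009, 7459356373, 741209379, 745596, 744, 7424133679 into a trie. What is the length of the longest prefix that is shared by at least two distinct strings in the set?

3

Look for the deepest trie node that still has at least two words in its subtree.
"741209379" and "741354" agree on "741" (3 characters) before diverging; nothing deeper is shared.
Longest shared-prefix length: 3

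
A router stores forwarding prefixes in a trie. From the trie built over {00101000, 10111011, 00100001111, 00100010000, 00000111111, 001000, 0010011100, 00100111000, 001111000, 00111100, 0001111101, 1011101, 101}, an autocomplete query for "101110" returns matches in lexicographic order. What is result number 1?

DFS of the "101110" subtree visits, in order: "1011101", "10111011"
Position 1: 1011101

1011101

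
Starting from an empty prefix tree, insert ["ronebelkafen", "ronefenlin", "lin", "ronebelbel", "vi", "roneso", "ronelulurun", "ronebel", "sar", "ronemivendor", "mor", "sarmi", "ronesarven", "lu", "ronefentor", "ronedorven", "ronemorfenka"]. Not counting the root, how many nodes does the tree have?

73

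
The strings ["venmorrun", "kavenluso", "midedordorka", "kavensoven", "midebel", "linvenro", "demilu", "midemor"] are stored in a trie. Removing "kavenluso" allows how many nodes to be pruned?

A node on "kavenluso"'s path can go only if nothing else ends at it or branches off below it.
The suffix "luso" (4 nodes) is used only by "kavenluso"; the node for "kaven" still has the child "s", so pruning stops there.
Nodes removed: 4

4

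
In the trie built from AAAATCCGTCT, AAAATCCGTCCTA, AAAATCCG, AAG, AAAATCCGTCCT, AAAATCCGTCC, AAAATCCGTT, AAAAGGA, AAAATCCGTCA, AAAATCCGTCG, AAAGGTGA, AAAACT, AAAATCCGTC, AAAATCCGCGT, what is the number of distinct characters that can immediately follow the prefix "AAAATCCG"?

2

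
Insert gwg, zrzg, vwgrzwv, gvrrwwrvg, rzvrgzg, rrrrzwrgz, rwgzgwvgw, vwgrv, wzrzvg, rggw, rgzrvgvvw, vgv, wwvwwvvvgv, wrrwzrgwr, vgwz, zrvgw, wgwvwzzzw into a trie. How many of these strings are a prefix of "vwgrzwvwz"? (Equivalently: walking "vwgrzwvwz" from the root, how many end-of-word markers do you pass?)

1

Traverse "vwgrzwvwz" character by character; count nodes along the way that are marked as word ends.
Prefixes of the query that are stored words: "vwgrzwv"
Count: 1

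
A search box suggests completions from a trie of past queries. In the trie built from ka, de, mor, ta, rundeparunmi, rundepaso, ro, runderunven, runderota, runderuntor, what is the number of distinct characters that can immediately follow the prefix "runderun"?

2

The children of the "runderun" node are the distinct next characters among strings starting with "runderun".
Distinct next characters after "runderun": t, v.
That node has 2 child edges.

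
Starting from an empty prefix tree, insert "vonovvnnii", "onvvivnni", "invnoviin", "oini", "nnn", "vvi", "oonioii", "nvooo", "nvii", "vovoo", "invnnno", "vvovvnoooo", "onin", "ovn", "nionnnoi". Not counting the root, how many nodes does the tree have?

Insert word by word; a character creates a node only if that edge doesn't already exist:
  "vonovvnnii" → 10 new (v, o, n, o, v, v, n, n, i, i)
  "onvvivnni" → 9 new (o, n, v, v, i, v, n, n, i)
  "invnoviin" → 9 new (i, n, v, n, o, v, i, i, n)
  "oini" → prefix "o" already present; 3 new (i, n, i)
  "nnn" → 3 new (n, n, n)
  "vvi" → prefix "v" already present; 2 new (v, i)
  "oonioii" → prefix "o" already present; 6 new (o, n, i, o, i, i)
  "nvooo" → prefix "n" already present; 4 new (v, o, o, o)
  "nvii" → prefix "nv" already present; 2 new (i, i)
  "vovoo" → prefix "vo" already present; 3 new (v, o, o)
  "invnnno" → prefix "invn" already present; 3 new (n, n, o)
  "vvovvnoooo" → prefix "vv" already present; 8 new (o, v, v, n, o, o, o, o)
  "onin" → prefix "on" already present; 2 new (i, n)
  "ovn" → prefix "o" already present; 2 new (v, n)
  "nionnnoi" → prefix "n" already present; 7 new (i, o, n, n, n, o, i)
Total nodes = 10 + 9 + 9 + 3 + 3 + 2 + 6 + 4 + 2 + 3 + 3 + 8 + 2 + 2 + 7 = 73

73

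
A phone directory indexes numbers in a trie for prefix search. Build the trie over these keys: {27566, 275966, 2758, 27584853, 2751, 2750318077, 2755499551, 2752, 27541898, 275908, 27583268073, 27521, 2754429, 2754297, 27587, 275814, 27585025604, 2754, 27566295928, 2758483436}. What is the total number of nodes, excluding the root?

Count nodes per top-level branch (shared prefixes stored once):
  '2'-branch (2750318077, 2751, 2752, 27521, 2754, 27541898, 2754297, 2754429, 2755499551, 27566, 27566295928, 2758, 275814, 27583268073, 2758483436, 27584853, 27585025604, 27587, 275908, 275966): 70 nodes
Sum: 70

70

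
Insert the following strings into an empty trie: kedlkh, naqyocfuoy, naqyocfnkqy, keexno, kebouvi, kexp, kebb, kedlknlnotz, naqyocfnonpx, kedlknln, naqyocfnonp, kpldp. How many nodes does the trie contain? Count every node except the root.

Trace insertions, counting only characters that open a new branch:
  "kedlkh" → 6 new (k, e, d, l, k, h)
  "naqyocfuoy" → 10 new (n, a, q, y, o, c, f, u, o, y)
  "naqyocfnkqy" → prefix "naqyocf" already present; 4 new (n, k, q, y)
  "keexno" → prefix "ke" already present; 4 new (e, x, n, o)
  "kebouvi" → prefix "ke" already present; 5 new (b, o, u, v, i)
  "kexp" → prefix "ke" already present; 2 new (x, p)
  "kebb" → prefix "keb" already present; 1 new (b)
  "kedlknlnotz" → prefix "kedlk" already present; 6 new (n, l, n, o, t, z)
  "naqyocfnonpx" → prefix "naqyocfn" already present; 4 new (o, n, p, x)
  "kedlknln" → prefix "kedlknln" already present; 0 new (none)
  "naqyocfnonp" → prefix "naqyocfnonp" already present; 0 new (none)
  "kpldp" → prefix "k" already present; 4 new (p, l, d, p)
Total nodes = 6 + 10 + 4 + 4 + 5 + 2 + 1 + 6 + 4 + 0 + 0 + 4 = 46

46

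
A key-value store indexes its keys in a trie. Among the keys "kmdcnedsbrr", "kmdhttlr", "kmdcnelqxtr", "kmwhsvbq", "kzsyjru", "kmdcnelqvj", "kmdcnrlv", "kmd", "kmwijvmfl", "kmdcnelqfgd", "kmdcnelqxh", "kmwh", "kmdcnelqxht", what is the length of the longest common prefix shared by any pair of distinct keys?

10

Look for the deepest trie node that still has at least two words in its subtree.
e.g. "kmdcnelqxh" and "kmdcnelqxht" share the prefix "kmdcnelqxh" of length 10; no pair shares a longer one.
Longest shared-prefix length: 10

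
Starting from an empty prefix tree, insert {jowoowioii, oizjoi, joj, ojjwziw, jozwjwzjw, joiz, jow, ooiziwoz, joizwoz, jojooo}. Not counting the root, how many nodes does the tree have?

Insert word by word; a character creates a node only if that edge doesn't already exist:
  "jowoowioii" → 10 new (j, o, w, o, o, w, i, o, i, i)
  "oizjoi" → 6 new (o, i, z, j, o, i)
  "joj" → prefix "jo" already present; 1 new (j)
  "ojjwziw" → prefix "o" already present; 6 new (j, j, w, z, i, w)
  "jozwjwzjw" → prefix "jo" already present; 7 new (z, w, j, w, z, j, w)
  "joiz" → prefix "jo" already present; 2 new (i, z)
  "jow" → prefix "jow" already present; 0 new (none)
  "ooiziwoz" → prefix "o" already present; 7 new (o, i, z, i, w, o, z)
  "joizwoz" → prefix "joiz" already present; 3 new (w, o, z)
  "jojooo" → prefix "joj" already present; 3 new (o, o, o)
Total nodes = 10 + 6 + 1 + 6 + 7 + 2 + 0 + 7 + 3 + 3 = 45

45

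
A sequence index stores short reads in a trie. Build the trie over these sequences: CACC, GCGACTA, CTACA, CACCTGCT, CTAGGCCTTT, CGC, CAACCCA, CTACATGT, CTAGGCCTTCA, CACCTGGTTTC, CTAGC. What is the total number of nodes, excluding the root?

44

Insert word by word; a character creates a node only if that edge doesn't already exist:
  "CACC" → 4 new (C, A, C, C)
  "GCGACTA" → 7 new (G, C, G, A, C, T, A)
  "CTACA" → prefix "C" already present; 4 new (T, A, C, A)
  "CACCTGCT" → prefix "CACC" already present; 4 new (T, G, C, T)
  "CTAGGCCTTT" → prefix "CTA" already present; 7 new (G, G, C, C, T, T, T)
  "CGC" → prefix "C" already present; 2 new (G, C)
  "CAACCCA" → prefix "CA" already present; 5 new (A, C, C, C, A)
  "CTACATGT" → prefix "CTACA" already present; 3 new (T, G, T)
  "CTAGGCCTTCA" → prefix "CTAGGCCTT" already present; 2 new (C, A)
  "CACCTGGTTTC" → prefix "CACCTG" already present; 5 new (G, T, T, T, C)
  "CTAGC" → prefix "CTAG" already present; 1 new (C)
Total nodes = 4 + 7 + 4 + 4 + 7 + 2 + 5 + 3 + 2 + 5 + 1 = 44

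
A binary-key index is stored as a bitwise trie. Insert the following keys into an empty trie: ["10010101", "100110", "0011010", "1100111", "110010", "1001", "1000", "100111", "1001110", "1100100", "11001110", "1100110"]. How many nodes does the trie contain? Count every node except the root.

Trace insertions, counting only characters that open a new branch:
  "10010101" → 8 new (1, 0, 0, 1, 0, 1, 0, 1)
  "100110" → prefix "1001" already present; 2 new (1, 0)
  "0011010" → 7 new (0, 0, 1, 1, 0, 1, 0)
  "1100111" → prefix "1" already present; 6 new (1, 0, 0, 1, 1, 1)
  "110010" → prefix "11001" already present; 1 new (0)
  "1001" → prefix "1001" already present; 0 new (none)
  "1000" → prefix "100" already present; 1 new (0)
  "100111" → prefix "10011" already present; 1 new (1)
  "1001110" → prefix "100111" already present; 1 new (0)
  "1100100" → prefix "110010" already present; 1 new (0)
  "11001110" → prefix "1100111" already present; 1 new (0)
  "1100110" → prefix "110011" already present; 1 new (0)
Total nodes = 8 + 2 + 7 + 6 + 1 + 0 + 1 + 1 + 1 + 1 + 1 + 1 = 30

30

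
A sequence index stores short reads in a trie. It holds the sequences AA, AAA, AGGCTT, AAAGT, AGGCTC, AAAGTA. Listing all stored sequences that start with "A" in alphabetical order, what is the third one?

AAAGT

Words with prefix "A", in lexicographic order: "AA", "AAA", "AAAGT", "AAAGTA", "AGGCTC", "AGGCTT"
Position 3: AAAGT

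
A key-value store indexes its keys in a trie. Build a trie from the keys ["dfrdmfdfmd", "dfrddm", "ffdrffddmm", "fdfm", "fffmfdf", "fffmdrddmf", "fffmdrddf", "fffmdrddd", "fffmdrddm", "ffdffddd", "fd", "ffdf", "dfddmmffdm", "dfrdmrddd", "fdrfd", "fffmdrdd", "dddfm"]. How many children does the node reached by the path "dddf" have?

1

Walk "dddf" from the root, arriving at one node.
Distinct next characters after "dddf": m.
That node has 1 child edge.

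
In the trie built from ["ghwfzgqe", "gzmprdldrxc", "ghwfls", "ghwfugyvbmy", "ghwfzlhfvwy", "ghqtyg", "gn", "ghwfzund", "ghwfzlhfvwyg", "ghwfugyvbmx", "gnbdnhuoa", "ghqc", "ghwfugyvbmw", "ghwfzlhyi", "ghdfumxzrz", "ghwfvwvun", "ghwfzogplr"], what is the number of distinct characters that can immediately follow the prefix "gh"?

Follow the path "gh" to its node, then look at its outgoing edges.
Characters that immediately follow "gh" among the stored strings: {d, q, w}.
That node has 3 child edges.

3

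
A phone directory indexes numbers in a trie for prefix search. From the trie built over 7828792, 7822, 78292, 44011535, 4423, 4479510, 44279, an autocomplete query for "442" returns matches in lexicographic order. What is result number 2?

Words with prefix "442", in lexicographic order: "4423", "44279"
The 2nd is 44279.

44279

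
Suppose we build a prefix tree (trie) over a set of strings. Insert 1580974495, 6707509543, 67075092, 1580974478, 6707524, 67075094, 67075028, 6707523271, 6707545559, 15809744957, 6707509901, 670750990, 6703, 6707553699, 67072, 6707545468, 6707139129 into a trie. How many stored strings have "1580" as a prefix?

Walk to "1580"; the words in its subtree are exactly those with that prefix.
Words under "1580": 1580974478, 1580974495, 15809744957
Count: 3

3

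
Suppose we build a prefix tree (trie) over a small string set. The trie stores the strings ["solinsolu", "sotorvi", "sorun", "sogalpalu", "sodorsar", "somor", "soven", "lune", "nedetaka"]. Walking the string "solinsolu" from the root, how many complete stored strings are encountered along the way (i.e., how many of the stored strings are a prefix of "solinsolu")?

1

Traverse "solinsolu" character by character; count nodes along the way that are marked as word ends.
Prefixes of the query that are stored words: "solinsolu"
Count: 1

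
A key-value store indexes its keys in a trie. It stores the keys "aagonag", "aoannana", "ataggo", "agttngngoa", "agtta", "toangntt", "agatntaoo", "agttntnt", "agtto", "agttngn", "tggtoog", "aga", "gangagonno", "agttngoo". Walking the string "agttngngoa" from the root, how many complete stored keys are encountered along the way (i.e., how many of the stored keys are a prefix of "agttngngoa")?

Walk "agttngngoa" from the root; an end-of-word marker is hit whenever a stored word is a prefix of "agttngngoa".
Prefixes of the query that are stored words: "agttngn", "agttngngoa"
Count: 2

2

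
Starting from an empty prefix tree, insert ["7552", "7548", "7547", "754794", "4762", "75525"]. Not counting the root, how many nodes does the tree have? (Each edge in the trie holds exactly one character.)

14

Trace insertions, counting only characters that open a new branch:
  "7552" → 4 new (7, 5, 5, 2)
  "7548" → prefix "75" already present; 2 new (4, 8)
  "7547" → prefix "754" already present; 1 new (7)
  "754794" → prefix "7547" already present; 2 new (9, 4)
  "4762" → 4 new (4, 7, 6, 2)
  "75525" → prefix "7552" already present; 1 new (5)
Total nodes = 4 + 2 + 1 + 2 + 4 + 1 = 14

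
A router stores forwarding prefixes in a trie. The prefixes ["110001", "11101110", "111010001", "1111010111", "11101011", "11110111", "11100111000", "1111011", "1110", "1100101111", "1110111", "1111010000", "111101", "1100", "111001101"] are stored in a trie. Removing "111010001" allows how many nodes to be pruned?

A node on "111010001"'s path can go only if nothing else ends at it or branches off below it.
The suffix "001" (3 nodes) is used only by "111010001"; the node for "111010" still has the child "1", so pruning stops there.
Nodes removed: 3

3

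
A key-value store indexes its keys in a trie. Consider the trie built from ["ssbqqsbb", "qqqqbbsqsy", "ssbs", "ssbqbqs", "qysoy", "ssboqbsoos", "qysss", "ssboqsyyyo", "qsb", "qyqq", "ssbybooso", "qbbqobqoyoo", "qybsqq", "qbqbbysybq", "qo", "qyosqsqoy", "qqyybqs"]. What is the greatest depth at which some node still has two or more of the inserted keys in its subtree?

Equivalently: take the maximum, over all pairs, of their longest common prefix length.
"ssboqbsoos" and "ssboqsyyyo" agree on "ssboq" (5 characters) before diverging; nothing deeper is shared.
Longest shared-prefix length: 5

5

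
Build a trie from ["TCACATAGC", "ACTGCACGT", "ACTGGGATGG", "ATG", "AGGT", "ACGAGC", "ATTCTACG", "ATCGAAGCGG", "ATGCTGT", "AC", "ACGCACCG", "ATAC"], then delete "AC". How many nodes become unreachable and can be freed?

After clearing the end-marker at "AC", prune upward until reaching a node still needed by another word.
Every node on "AC" is still needed (e.g. by "ACTGCACGT"), so nothing is freed.
Nodes removed: 0

0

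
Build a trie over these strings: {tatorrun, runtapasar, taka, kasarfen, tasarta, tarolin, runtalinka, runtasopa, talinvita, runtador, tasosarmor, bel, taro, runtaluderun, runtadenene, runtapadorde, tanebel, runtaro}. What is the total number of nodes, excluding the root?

90

Trace insertions, counting only characters that open a new branch:
  "tatorrun" → 8 new (t, a, t, o, r, r, u, n)
  "runtapasar" → 10 new (r, u, n, t, a, p, a, s, a, r)
  "taka" → prefix "ta" already present; 2 new (k, a)
  "kasarfen" → 8 new (k, a, s, a, r, f, e, n)
  "tasarta" → prefix "ta" already present; 5 new (s, a, r, t, a)
  "tarolin" → prefix "ta" already present; 5 new (r, o, l, i, n)
  "runtalinka" → prefix "runta" already present; 5 new (l, i, n, k, a)
  "runtasopa" → prefix "runta" already present; 4 new (s, o, p, a)
  "talinvita" → prefix "ta" already present; 7 new (l, i, n, v, i, t, a)
  "runtador" → prefix "runta" already present; 3 new (d, o, r)
  "tasosarmor" → prefix "tas" already present; 7 new (o, s, a, r, m, o, r)
  "bel" → 3 new (b, e, l)
  "taro" → prefix "taro" already present; 0 new (none)
  "runtaluderun" → prefix "runtal" already present; 6 new (u, d, e, r, u, n)
  "runtadenene" → prefix "runtad" already present; 5 new (e, n, e, n, e)
  "runtapadorde" → prefix "runtapa" already present; 5 new (d, o, r, d, e)
  "tanebel" → prefix "ta" already present; 5 new (n, e, b, e, l)
  "runtaro" → prefix "runta" already present; 2 new (r, o)
Total nodes = 8 + 10 + 2 + 8 + 5 + 5 + 5 + 4 + 7 + 3 + 7 + 3 + 0 + 6 + 5 + 5 + 5 + 2 = 90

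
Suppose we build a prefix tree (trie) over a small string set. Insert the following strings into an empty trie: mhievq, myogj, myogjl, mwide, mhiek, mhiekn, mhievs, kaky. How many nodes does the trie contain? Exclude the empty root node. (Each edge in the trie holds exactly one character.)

22

Count nodes per top-level branch (shared prefixes stored once):
  'k'-branch (kaky): 4 nodes
  'm'-branch (mhiek, mhiekn, mhievq, mhievs, mwide, myogj, myogjl): 18 nodes
Sum: 22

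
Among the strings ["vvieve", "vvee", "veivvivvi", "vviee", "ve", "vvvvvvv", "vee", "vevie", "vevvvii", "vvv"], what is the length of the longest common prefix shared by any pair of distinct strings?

4

The deepest shared node is where two words last agree before diverging.
e.g. "vviee" and "vvieve" share the prefix "vvie" of length 4; no pair shares a longer one.
Longest shared-prefix length: 4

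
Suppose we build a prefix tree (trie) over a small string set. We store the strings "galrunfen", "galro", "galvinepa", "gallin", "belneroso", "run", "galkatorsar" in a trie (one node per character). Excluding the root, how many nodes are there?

39

Trie structure (* marks end of a word):
(root)
├─ b
│  └─ e
│     └─ l
│        └─ n
│           └─ e
│              └─ r
│                 └─ o
│                    └─ s
│                       └─ o *
├─ g
│  └─ a
│     └─ l
│        ├─ k
│        │  └─ a
│        │     └─ t
│        │        └─ o
│        │           └─ r
│        │              └─ s
│        │                 └─ a
│        │                    └─ r *
│        ├─ l
│        │  └─ i
│        │     └─ n *
│        ├─ r
│        │  ├─ o *
│        │  └─ u
│        │     └─ n
│        │        └─ f
│        │           └─ e
│        │              └─ n *
│        └─ v
│           └─ i
│              └─ n
│                 └─ e
│                    └─ p
│                       └─ a *
└─ r
   └─ u
      └─ n *
Counting every labelled node above: 39.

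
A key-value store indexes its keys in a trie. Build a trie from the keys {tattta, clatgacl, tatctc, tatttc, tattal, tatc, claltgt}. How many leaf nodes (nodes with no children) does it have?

6

Leaves are exactly the stored words that no other stored word extends.
Those words: "claltgt", "clatgacl", "tatctc", "tattal", "tattta", "tatttc"
Leaf count: 6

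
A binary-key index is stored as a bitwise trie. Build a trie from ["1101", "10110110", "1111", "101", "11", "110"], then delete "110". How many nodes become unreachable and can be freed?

0

A node on "110"'s path can go only if nothing else ends at it or branches off below it.
Every node on "110" is still needed (e.g. by "1101"), so nothing is freed.
Nodes removed: 0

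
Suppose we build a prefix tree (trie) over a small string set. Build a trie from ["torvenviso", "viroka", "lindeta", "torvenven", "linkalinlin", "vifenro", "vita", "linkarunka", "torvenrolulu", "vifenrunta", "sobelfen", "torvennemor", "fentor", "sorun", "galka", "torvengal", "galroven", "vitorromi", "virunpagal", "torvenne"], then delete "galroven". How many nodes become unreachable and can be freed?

5

After clearing the end-marker at "galroven", prune upward until reaching a node still needed by another word.
The suffix "roven" (5 nodes) is used only by "galroven"; the node for "gal" still has the child "k", so pruning stops there.
Nodes removed: 5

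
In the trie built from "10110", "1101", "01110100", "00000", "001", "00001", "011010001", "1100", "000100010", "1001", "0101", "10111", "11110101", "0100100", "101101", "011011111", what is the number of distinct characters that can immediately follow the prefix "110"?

2

Walk "110" from the root, arriving at one node.
Characters that immediately follow "110" among the stored strings: {0, 1}.
That node has 2 child edges.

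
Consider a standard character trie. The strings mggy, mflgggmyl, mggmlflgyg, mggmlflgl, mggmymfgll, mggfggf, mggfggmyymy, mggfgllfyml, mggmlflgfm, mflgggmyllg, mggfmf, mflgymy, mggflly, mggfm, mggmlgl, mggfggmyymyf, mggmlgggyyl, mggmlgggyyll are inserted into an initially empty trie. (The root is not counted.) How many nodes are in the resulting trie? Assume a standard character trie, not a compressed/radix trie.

Trace insertions, counting only characters that open a new branch:
  "mggy" → 4 new (m, g, g, y)
  "mflgggmyl" → prefix "m" already present; 8 new (f, l, g, g, g, m, y, l)
  "mggmlflgyg" → prefix "mgg" already present; 7 new (m, l, f, l, g, y, g)
  "mggmlflgl" → prefix "mggmlflg" already present; 1 new (l)
  "mggmymfgll" → prefix "mggm" already present; 6 new (y, m, f, g, l, l)
  "mggfggf" → prefix "mgg" already present; 4 new (f, g, g, f)
  "mggfggmyymy" → prefix "mggfgg" already present; 5 new (m, y, y, m, y)
  "mggfgllfyml" → prefix "mggfg" already present; 6 new (l, l, f, y, m, l)
  "mggmlflgfm" → prefix "mggmlflg" already present; 2 new (f, m)
  "mflgggmyllg" → prefix "mflgggmyl" already present; 2 new (l, g)
  "mggfmf" → prefix "mggf" already present; 2 new (m, f)
  "mflgymy" → prefix "mflg" already present; 3 new (y, m, y)
  "mggflly" → prefix "mggf" already present; 3 new (l, l, y)
  "mggfm" → prefix "mggfm" already present; 0 new (none)
  "mggmlgl" → prefix "mggml" already present; 2 new (g, l)
  "mggfggmyymyf" → prefix "mggfggmyymy" already present; 1 new (f)
  "mggmlgggyyl" → prefix "mggmlg" already present; 5 new (g, g, y, y, l)
  "mggmlgggyyll" → prefix "mggmlgggyyl" already present; 1 new (l)
Total nodes = 4 + 8 + 7 + 1 + 6 + 4 + 5 + 6 + 2 + 2 + 2 + 3 + 3 + 0 + 2 + 1 + 5 + 1 = 62

62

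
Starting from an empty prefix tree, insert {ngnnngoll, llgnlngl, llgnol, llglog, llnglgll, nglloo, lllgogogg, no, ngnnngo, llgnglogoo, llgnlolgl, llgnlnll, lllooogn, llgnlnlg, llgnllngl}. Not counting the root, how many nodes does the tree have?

62

Insert word by word; a character creates a node only if that edge doesn't already exist:
  "ngnnngoll" → 9 new (n, g, n, n, n, g, o, l, l)
  "llgnlngl" → 8 new (l, l, g, n, l, n, g, l)
  "llgnol" → prefix "llgn" already present; 2 new (o, l)
  "llglog" → prefix "llg" already present; 3 new (l, o, g)
  "llnglgll" → prefix "ll" already present; 6 new (n, g, l, g, l, l)
  "nglloo" → prefix "ng" already present; 4 new (l, l, o, o)
  "lllgogogg" → prefix "ll" already present; 7 new (l, g, o, g, o, g, g)
  "no" → prefix "n" already present; 1 new (o)
  "ngnnngo" → prefix "ngnnngo" already present; 0 new (none)
  "llgnglogoo" → prefix "llgn" already present; 6 new (g, l, o, g, o, o)
  "llgnlolgl" → prefix "llgnl" already present; 4 new (o, l, g, l)
  "llgnlnll" → prefix "llgnln" already present; 2 new (l, l)
  "lllooogn" → prefix "lll" already present; 5 new (o, o, o, g, n)
  "llgnlnlg" → prefix "llgnlnl" already present; 1 new (g)
  "llgnllngl" → prefix "llgnl" already present; 4 new (l, n, g, l)
Total nodes = 9 + 8 + 2 + 3 + 6 + 4 + 7 + 1 + 0 + 6 + 4 + 2 + 5 + 1 + 4 = 62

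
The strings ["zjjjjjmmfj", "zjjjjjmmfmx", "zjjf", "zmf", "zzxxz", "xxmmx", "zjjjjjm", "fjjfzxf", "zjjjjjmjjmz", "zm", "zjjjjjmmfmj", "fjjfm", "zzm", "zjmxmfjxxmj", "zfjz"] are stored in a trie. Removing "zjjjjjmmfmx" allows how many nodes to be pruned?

1

Walk "zjjjjjmmfmx" from the leaf back toward the root, removing each node that no remaining word uses.
The suffix "x" (1 node) is used only by "zjjjjjmmfmx"; the node for "zjjjjjmmfm" still has the child "j", so pruning stops there.
Nodes removed: 1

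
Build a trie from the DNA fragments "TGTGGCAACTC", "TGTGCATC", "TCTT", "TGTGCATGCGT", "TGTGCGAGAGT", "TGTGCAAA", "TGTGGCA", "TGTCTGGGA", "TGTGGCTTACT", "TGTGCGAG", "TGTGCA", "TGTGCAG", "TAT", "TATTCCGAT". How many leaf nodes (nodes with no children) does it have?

10

Leaves are exactly the stored words that no other stored word extends.
Those words: "TATTCCGAT", "TCTT", "TGTCTGGGA", "TGTGCAAA", "TGTGCAG", "TGTGCATC", "TGTGCATGCGT", "TGTGCGAGAGT", "TGTGGCAACTC", "TGTGGCTTACT"
Leaf count: 10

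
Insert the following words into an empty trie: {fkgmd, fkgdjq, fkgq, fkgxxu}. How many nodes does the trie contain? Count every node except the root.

Trie structure (* marks end of a word):
(root)
└─ f
   └─ k
      └─ g
         ├─ d
         │  └─ j
         │     └─ q *
         ├─ m
         │  └─ d *
         ├─ q *
         └─ x
            └─ x
               └─ u *
Counting every labelled node above: 12.

12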